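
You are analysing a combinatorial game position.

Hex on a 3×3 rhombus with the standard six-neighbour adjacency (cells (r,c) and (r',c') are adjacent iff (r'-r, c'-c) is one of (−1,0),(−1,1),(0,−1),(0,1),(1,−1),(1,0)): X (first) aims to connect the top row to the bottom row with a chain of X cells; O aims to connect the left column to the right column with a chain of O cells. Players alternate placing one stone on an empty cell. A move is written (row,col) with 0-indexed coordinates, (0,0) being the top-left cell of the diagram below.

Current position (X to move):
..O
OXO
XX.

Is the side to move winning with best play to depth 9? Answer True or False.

p1 X@[..O/OXO/XX.]: (0,0)[X.O/OXO/XX.]-1 (0,1)[.XO/OXO/XX.]+1* (2,2)[..O/OXO/XXX]-1
p2 O@[.XO/OXO/XX.] terminal -1; root [..O/OXO/XX.] d9

X winning at [..O/OXO/XX.]: True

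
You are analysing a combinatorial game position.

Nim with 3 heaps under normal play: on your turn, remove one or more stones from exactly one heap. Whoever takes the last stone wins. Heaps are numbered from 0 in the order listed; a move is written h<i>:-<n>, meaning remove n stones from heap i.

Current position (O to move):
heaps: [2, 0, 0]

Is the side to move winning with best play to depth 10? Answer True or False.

O winning at [(2,0,0)]: True

ply 1, O at (2,0,0) | h0:-1=-1→(1,0,0); h0:-2=+1→(0,0,0)*
ply 2: (0,0,0) is terminal -1 (X); from (2,0,0) depth 10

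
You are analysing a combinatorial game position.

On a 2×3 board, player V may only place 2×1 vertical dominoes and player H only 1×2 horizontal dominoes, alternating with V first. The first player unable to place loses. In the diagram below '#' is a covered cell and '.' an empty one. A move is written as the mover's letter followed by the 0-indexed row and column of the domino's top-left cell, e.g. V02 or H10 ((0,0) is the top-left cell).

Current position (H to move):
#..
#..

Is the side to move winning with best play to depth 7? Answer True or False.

H winning at [#../#..]: True

ply 1, H at #../#.. | H01=+1→###/#..*; H11=+1→#../###
ply 2: ###/#.. is terminal -1 (V); from #../#.. depth 7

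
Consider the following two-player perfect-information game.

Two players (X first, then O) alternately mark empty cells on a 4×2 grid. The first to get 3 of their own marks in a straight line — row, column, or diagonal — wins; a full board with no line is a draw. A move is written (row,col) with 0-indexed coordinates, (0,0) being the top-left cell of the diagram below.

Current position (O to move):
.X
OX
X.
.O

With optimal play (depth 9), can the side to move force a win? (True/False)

p1 O@[.X/OX/X./.O]: (0,0)[OX/OX/X./.O]-1 (2,1)[.X/OX/XO/.O]+0* (3,0)[.X/OX/X./OO]-1
p2 X@[.X/OX/XO/.O]: (0,0)[XX/OX/XO/.O]+0* (3,0)[.X/OX/XO/XO]+0
p3 O@[XX/OX/XO/.O]: (3,0)[XX/OX/XO/OO]+0*
p4 X@[XX/OX/XO/OO] terminal +0; root [.X/OX/X./.O] d9

O winning at [.X/OX/X./.O]: False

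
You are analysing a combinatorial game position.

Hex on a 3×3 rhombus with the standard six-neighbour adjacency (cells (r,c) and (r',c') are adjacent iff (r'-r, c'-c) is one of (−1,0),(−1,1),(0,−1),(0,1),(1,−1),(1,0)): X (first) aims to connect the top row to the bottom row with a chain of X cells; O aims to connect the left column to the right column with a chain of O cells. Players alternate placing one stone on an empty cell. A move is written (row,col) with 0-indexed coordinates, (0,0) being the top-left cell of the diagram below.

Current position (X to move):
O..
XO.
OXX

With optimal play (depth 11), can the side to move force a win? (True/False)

ply 1, X at O../XO./OXX | (0,1)=-1→OX./XO./OXX*; (0,2)=-1→O.X/XO./OXX; (1,2)=-1→O../XOX/OXX
ply 2, O at OX./XO./OXX | (0,2)=+1→OXO/XO./OXX*; (1,2)=+1→OX./XOO/OXX
ply 3: OXO/XO./OXX is terminal -1 (X); from O../XO./OXX depth 11

X winning at [O../XO./OXX]: False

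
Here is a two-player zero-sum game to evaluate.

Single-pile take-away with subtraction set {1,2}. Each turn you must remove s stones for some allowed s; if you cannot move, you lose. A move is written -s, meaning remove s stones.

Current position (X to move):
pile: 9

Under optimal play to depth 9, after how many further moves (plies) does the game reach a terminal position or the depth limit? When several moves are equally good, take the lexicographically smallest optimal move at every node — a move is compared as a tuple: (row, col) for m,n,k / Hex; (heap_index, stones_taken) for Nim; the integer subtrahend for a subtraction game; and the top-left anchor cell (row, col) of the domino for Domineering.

PV length from [9]: 6 plies

p1 X@[9]: -1[8]-1* -2[7]-1
p2 O@[8]: -1[7]-1 -2[6]+1*
p3 X@[6]: -1[5]-1* -2[4]-1
p4 O@[5]: -1[4]-1 -2[3]+1*
p5 X@[3]: -1[2]-1* -2[1]-1
p6 O@[2]: -1[1]-1 -2[0]+1*
p7 X@[0] terminal -1; root [9] d9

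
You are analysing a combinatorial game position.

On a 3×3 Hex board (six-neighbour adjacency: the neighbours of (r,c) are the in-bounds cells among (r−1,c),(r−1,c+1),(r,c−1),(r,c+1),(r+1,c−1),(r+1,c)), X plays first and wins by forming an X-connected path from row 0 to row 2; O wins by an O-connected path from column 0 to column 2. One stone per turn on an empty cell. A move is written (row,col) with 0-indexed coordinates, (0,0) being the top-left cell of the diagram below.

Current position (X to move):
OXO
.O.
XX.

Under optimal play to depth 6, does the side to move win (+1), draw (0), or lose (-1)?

p1 X@[OXO/.O./XX.]: (1,0)[OXO/XO./XX.]+1* (1,2)[OXO/.OX/XX.]-1 (2,2)[OXO/.O./XXX]-1
p2 O@[OXO/XO./XX.] terminal -1; root [OXO/.O./XX.] d6

value(OXO/.O./XX., X) = +1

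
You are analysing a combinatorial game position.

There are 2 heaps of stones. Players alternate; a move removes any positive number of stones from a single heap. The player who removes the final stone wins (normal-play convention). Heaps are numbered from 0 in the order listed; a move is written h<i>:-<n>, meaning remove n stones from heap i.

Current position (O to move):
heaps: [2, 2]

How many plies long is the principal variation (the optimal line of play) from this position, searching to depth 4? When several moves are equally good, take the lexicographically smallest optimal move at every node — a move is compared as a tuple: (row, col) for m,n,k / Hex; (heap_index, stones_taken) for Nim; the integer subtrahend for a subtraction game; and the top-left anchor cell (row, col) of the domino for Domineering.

p1 O@[(2,2)]: h0:-1[(1,2)]-1* h0:-2[(0,2)]-1 h1:-1[(2,1)]-1 h1:-2[(2,0)]-1
p2 X@[(1,2)]: h0:-1[(0,2)]-1 h1:-1[(1,1)]+1* h1:-2[(1,0)]-1
p3 O@[(1,1)]: h0:-1[(0,1)]-1* h1:-1[(1,0)]-1
p4 X@[(0,1)]: h1:-1[(0,0)]+1*
p5 O@[(0,0)] terminal -1; root [(2,2)] d4

PV length from [(2,2)]: 4 plies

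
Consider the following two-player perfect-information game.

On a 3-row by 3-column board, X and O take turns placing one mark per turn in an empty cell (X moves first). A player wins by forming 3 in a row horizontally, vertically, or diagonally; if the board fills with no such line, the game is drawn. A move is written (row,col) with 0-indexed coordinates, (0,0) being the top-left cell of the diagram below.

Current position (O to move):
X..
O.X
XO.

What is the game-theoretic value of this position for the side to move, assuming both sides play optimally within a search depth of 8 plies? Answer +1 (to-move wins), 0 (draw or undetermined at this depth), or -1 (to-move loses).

value(X../O.X/XO., O) = 0

p1 O@[X../O.X/XO.]: (0,1)[XO./O.X/XO.]-1 (0,2)[X.O/O.X/XO.]+0* (1,1)[X../OOX/XO.]+0 (2,2)[X../O.X/XOO]-1
p2 X@[X.O/O.X/XO.]: (0,1)[XXO/O.X/XO.]+0* (1,1)[X.O/OXX/XO.]+0 (2,2)[X.O/O.X/XOX]+0
p3 O@[XXO/O.X/XO.]: (1,1)[XXO/OOX/XO.]+0* (2,2)[XXO/O.X/XOO]+0
p4 X@[XXO/OOX/XO.]: (2,2)[XXO/OOX/XOX]+0*
p5 O@[XXO/OOX/XOX] terminal +0; root [X../O.X/XO.] d8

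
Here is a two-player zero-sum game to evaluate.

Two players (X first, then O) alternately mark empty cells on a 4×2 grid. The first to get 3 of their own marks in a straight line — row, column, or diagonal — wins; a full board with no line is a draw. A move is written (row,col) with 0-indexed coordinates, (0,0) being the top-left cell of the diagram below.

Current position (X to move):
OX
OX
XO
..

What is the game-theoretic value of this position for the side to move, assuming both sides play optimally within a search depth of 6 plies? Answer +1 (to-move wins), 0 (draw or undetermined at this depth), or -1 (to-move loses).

[OX/OX/XO/..] X move#1: (3,0):+0/OX/OX/XO/X.*, (3,1):+0/OX/OX/XO/.X
[OX/OX/XO/X.] O move#2: (3,1):+0/OX/OX/XO/XO*
[OX/OX/XO/XO] end (terminal +0, X#3); searched OX/OX/XO/.. to 6

value(OX/OX/XO/.., X) = 0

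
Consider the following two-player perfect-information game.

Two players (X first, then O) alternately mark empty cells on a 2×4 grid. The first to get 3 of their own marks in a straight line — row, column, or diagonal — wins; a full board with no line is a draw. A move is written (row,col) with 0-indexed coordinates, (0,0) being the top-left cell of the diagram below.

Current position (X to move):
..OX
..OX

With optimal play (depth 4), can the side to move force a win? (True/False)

X winning at [..OX/..OX]: False

p1 X@[..OX/..OX]: (0,0)[X.OX/..OX]+0* (0,1)[.XOX/..OX]+0 (1,0)[..OX/X.OX]+0 (1,1)[..OX/.XOX]+0
p2 O@[X.OX/..OX]: (0,1)[XOOX/..OX]+0* (1,0)[X.OX/O.OX]+0 (1,1)[X.OX/.OOX]+0
p3 X@[XOOX/..OX]: (1,0)[XOOX/X.OX]+0* (1,1)[XOOX/.XOX]+0
p4 O@[XOOX/X.OX]: (1,1)[XOOX/XOOX]+0*
p5 X@[XOOX/XOOX] terminal +0; root [..OX/..OX] d4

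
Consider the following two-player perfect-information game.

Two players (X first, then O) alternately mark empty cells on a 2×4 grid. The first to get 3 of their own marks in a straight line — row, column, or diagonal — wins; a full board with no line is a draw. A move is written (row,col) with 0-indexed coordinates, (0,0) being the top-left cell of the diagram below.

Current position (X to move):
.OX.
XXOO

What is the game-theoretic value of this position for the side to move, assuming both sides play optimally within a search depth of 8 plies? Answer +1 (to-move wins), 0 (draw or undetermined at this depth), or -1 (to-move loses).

ply 1, X at .OX./XXOO | (0,0)=+0→XOX./XXOO*; (0,3)=+0→.OXX/XXOO
ply 2, O at XOX./XXOO | (0,3)=+0→XOXO/XXOO*
ply 3: XOXO/XXOO is terminal +0 (X); from .OX./XXOO depth 8

value(.OX./XXOO, X) = 0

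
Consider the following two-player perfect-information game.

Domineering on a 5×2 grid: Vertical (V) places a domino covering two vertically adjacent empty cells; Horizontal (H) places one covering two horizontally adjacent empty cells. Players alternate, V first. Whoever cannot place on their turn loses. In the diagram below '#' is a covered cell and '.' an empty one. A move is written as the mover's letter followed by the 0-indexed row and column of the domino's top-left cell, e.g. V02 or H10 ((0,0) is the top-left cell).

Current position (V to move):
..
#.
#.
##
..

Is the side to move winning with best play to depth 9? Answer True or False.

V winning at [../#./#./##/..]: False

ply 1, V at ../#./#./##/.. | V01=-1→.#/##/#./##/..*; V11=-1→../##/##/##/..
ply 2, H at .#/##/#./##/.. | H40=+1→.#/##/#./##/##*
ply 3: .#/##/#./##/## is terminal -1 (V); from ../#./#./##/.. depth 9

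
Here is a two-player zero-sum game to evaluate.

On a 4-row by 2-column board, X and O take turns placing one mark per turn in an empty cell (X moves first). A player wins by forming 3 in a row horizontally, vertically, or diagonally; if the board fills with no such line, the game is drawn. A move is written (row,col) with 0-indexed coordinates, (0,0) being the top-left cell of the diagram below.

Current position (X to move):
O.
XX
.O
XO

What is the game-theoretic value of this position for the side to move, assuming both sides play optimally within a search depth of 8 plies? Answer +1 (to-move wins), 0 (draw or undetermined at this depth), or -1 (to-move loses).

[O./XX/.O/XO] X move#1: (0,1):+0/OX/XX/.O/XO, (2,0):+1/O./XX/XO/XO*
[O./XX/XO/XO] end (terminal -1, O#2); searched O./XX/.O/XO to 8

value(O./XX/.O/XO, X) = +1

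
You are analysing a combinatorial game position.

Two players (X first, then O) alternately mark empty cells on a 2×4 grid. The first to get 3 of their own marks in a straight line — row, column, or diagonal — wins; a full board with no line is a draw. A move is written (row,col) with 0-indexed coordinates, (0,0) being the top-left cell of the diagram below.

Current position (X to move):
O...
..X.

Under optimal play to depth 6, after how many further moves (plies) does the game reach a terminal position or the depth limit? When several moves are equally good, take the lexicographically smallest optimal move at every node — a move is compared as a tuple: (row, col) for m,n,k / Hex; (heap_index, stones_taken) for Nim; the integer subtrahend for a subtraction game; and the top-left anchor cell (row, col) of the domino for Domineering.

PV length from [O.../..X.]: 5 plies

[O.../..X.] X move#1: (0,1):+0/OX../..X., (0,2):+0/O.X./..X., (0,3):+0/O..X/..X., (1,0):+0/O.../X.X., (1,1):+1/O.../.XX.*, (1,3):+0/O.../..XX
[O.../.XX.] O move#2: (0,1):-1/OO../.XX.*, (0,2):-1/O.O./.XX., (0,3):-1/O..O/.XX., (1,0):-1/O.../OXX., (1,3):-1/O.../.XXO
[OO../.XX.] X move#3: (0,2):+1/OOX./.XX.*, (0,3):-1/OO.X/.XX., (1,0):+1/OO../XXX., (1,3):+1/OO../.XXX
[OOX./.XX.] O move#4: (0,3):-1/OOXO/.XX.*, (1,0):-1/OOX./OXX., (1,3):-1/OOX./.XXO
[OOXO/.XX.] X move#5: (1,0):+1/OOXO/XXX.*, (1,3):+1/OOXO/.XXX
[OOXO/XXX.] end (terminal -1, O#6); searched O.../..X. to 6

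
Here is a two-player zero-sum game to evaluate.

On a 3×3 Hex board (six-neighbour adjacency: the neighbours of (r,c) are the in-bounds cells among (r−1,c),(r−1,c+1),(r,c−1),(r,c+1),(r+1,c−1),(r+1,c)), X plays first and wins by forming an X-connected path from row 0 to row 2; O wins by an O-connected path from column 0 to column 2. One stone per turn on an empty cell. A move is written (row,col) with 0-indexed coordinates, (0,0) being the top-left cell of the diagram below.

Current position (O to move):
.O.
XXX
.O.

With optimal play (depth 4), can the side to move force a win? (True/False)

O winning at [.O./XXX/.O.]: False

p1 O@[.O./XXX/.O.]: (0,0)[OO./XXX/.O.]-1* (0,2)[.OO/XXX/.O.]-1 (2,0)[.O./XXX/OO.]-1 (2,2)[.O./XXX/.OO]-1
p2 X@[OO./XXX/.O.]: (0,2)[OOX/XXX/.O.]+1* (2,0)[OO./XXX/XO.]-1 (2,2)[OO./XXX/.OX]-1
p3 O@[OOX/XXX/.O.]: (2,0)[OOX/XXX/OO.]-1* (2,2)[OOX/XXX/.OO]-1
p4 X@[OOX/XXX/OO.]: (2,2)[OOX/XXX/OOX]+1*
p5 O@[OOX/XXX/OOX] terminal -1; root [.O./XXX/.O.] d4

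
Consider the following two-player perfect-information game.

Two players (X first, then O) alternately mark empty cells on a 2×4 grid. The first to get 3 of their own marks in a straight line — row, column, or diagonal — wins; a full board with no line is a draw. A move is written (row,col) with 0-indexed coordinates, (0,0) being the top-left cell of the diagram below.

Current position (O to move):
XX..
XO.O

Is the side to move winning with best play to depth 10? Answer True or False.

[XX../XO.O] O move#1: (0,2):+0/XXO./XO.O, (0,3):-1/XX.O/XO.O, (1,2):+1/XX../XOOO*
[XX../XOOO] end (terminal -1, X#2); searched XX../XO.O to 10

O winning at [XX../XO.O]: True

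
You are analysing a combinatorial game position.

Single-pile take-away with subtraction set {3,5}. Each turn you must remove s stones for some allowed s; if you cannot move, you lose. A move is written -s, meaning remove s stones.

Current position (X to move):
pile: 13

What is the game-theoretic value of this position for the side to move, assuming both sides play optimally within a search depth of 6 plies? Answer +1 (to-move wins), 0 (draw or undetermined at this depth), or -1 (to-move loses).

[13] X move#1: -3:+1/10*, -5:+1/8
[10] O move#2: -3:-1/7*, -5:-1/5
[7] X move#3: -3:-1/4, -5:+1/2*
[2] end (terminal -1, O#4); searched 13 to 6

value(13, X) = +1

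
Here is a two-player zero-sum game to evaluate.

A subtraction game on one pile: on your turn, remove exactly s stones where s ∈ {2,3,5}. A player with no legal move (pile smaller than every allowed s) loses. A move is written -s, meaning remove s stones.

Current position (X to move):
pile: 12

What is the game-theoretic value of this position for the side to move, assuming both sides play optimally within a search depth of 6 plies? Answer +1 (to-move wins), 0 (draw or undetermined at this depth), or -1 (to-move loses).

value(12, X) = +1

ply 1, X at 12 | -2=-1→10; -3=-1→9; -5=+1→7*
ply 2, O at 7 | -2=-1→5*; -3=-1→4; -5=-1→2
ply 3, X at 5 | -2=-1→3; -3=-1→2; -5=+1→0*
ply 4: 0 is terminal -1 (O); from 12 depth 6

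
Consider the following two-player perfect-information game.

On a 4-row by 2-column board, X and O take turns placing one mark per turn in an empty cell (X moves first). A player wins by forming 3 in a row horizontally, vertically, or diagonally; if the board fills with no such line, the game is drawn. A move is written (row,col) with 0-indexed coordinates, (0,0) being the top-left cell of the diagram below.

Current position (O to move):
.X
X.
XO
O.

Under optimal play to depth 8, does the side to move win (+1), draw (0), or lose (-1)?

value(.X/X./XO/O., O) = 0

p1 O@[.X/X./XO/O.]: (0,0)[OX/X./XO/O.]+0* (1,1)[.X/XO/XO/O.]-1 (3,1)[.X/X./XO/OO]-1
p2 X@[OX/X./XO/O.]: (1,1)[OX/XX/XO/O.]+0* (3,1)[OX/X./XO/OX]+0
p3 O@[OX/XX/XO/O.]: (3,1)[OX/XX/XO/OO]+0*
p4 X@[OX/XX/XO/OO] terminal +0; root [.X/X./XO/O.] d8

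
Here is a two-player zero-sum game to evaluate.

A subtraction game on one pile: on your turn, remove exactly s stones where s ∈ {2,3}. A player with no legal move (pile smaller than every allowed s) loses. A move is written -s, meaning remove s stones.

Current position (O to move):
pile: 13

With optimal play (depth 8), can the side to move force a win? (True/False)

[13] O move#1: -2:+1/11*, -3:+1/10
[11] X move#2: -2:-1/9*, -3:-1/8
[9] O move#3: -2:-1/7, -3:+1/6*
[6] X move#4: -2:-1/4*, -3:-1/3
[4] O move#5: -2:-1/2, -3:+1/1*
[1] end (terminal -1, X#6); searched 13 to 8

O winning at [13]: True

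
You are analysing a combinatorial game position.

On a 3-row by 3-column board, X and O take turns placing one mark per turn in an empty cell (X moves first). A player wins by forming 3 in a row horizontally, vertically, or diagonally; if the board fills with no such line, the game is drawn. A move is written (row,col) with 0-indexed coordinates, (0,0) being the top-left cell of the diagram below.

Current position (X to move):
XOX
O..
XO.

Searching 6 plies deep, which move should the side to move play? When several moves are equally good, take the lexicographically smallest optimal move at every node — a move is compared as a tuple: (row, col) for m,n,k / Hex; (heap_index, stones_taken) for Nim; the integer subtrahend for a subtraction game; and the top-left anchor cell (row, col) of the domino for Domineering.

X's best at [XOX/O../XO.]: (1,1)

ply 1, X at XOX/O../XO. | (1,1)=+1→XOX/OX./XO.*; (1,2)=-1→XOX/O.X/XO.; (2,2)=-1→XOX/O../XOX
ply 2: XOX/OX./XO. is terminal -1 (O); from XOX/O../XO. depth 6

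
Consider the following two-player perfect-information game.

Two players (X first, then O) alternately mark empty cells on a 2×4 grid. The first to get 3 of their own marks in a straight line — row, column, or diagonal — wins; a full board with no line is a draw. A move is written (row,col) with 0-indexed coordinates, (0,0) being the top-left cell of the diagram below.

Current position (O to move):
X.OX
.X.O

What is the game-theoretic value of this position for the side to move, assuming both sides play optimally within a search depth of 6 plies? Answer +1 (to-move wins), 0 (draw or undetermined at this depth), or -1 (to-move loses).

value(X.OX/.X.O, O) = 0

[X.OX/.X.O] O move#1: (0,1):+0/XOOX/.X.O*, (1,0):+0/X.OX/OX.O, (1,2):+0/X.OX/.XOO
[XOOX/.X.O] X move#2: (1,0):+0/XOOX/XX.O*, (1,2):+0/XOOX/.XXO
[XOOX/XX.O] O move#3: (1,2):+0/XOOX/XXOO*
[XOOX/XXOO] end (terminal +0, X#4); searched X.OX/.X.O to 6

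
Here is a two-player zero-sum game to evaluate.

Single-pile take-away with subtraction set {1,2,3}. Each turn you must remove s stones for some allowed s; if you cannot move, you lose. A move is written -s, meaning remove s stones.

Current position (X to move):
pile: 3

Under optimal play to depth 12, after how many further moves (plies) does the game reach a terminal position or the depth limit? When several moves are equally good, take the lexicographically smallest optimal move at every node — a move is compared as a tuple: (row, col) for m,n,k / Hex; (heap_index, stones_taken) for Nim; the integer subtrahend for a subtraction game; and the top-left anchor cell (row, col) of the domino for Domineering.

PV length from [3]: 1 ply

[3] X move#1: -1:-1/2, -2:-1/1, -3:+1/0*
[0] end (terminal -1, O#2); searched 3 to 12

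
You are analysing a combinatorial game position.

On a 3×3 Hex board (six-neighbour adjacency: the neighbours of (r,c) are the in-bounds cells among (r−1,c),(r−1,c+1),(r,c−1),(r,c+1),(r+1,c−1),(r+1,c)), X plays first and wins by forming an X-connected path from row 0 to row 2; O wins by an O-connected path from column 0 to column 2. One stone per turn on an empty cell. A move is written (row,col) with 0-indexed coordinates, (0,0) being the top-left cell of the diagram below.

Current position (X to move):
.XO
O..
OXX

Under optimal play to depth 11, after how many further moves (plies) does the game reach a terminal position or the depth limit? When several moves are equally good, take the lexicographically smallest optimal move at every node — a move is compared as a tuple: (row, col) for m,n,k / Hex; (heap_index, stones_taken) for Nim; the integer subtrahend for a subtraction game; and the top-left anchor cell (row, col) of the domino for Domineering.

PV length from [.XO/O../OXX]: 1 ply

[.XO/O../OXX] X move#1: (0,0):-1/XXO/O../OXX, (1,1):+1/.XO/OX./OXX*, (1,2):-1/.XO/O.X/OXX
[.XO/OX./OXX] end (terminal -1, O#2); searched .XO/O../OXX to 11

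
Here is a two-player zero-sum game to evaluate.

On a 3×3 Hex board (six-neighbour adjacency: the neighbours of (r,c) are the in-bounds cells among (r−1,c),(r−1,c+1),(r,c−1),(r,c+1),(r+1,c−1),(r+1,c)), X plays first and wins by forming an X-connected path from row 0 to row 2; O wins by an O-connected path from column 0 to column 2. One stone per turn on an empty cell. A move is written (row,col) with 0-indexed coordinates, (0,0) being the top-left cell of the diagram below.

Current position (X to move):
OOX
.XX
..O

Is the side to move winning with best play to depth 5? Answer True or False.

[OOX/.XX/..O] X move#1: (1,0):+1/OOX/XXX/..O*, (2,0):+1/OOX/.XX/X.O, (2,1):+1/OOX/.XX/.XO
[OOX/XXX/..O] O move#2: (2,0):-1/OOX/XXX/O.O*, (2,1):-1/OOX/XXX/.OO
[OOX/XXX/O.O] X move#3: (2,1):+1/OOX/XXX/OXO*
[OOX/XXX/OXO] end (terminal -1, O#4); searched OOX/.XX/..O to 5

X winning at [OOX/.XX/..O]: True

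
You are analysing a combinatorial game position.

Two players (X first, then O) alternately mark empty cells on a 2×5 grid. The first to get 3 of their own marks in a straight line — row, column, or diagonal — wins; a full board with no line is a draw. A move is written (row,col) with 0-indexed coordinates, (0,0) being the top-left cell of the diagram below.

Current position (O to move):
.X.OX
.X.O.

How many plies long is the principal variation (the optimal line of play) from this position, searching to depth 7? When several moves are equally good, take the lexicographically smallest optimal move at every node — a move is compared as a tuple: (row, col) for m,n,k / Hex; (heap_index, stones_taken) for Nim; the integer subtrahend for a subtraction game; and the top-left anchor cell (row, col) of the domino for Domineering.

PV length from [.X.OX/.X.O.]: 5 plies

p1 O@[.X.OX/.X.O.]: (0,0)[OX.OX/.X.O.]+0* (0,2)[.XOOX/.X.O.]+0 (1,0)[.X.OX/OX.O.]+0 (1,2)[.X.OX/.XOO.]+0 (1,4)[.X.OX/.X.OO]+0
p2 X@[OX.OX/.X.O.]: (0,2)[OXXOX/.X.O.]+0* (1,0)[OX.OX/XX.O.]+0 (1,2)[OX.OX/.XXO.]+0 (1,4)[OX.OX/.X.OX]+0
p3 O@[OXXOX/.X.O.]: (1,0)[OXXOX/OX.O.]+0* (1,2)[OXXOX/.XOO.]+0 (1,4)[OXXOX/.X.OO]+0
p4 X@[OXXOX/OX.O.]: (1,2)[OXXOX/OXXO.]+0* (1,4)[OXXOX/OX.OX]+0
p5 O@[OXXOX/OXXO.]: (1,4)[OXXOX/OXXOO]+0*
p6 X@[OXXOX/OXXOO] terminal +0; root [.X.OX/.X.O.] d7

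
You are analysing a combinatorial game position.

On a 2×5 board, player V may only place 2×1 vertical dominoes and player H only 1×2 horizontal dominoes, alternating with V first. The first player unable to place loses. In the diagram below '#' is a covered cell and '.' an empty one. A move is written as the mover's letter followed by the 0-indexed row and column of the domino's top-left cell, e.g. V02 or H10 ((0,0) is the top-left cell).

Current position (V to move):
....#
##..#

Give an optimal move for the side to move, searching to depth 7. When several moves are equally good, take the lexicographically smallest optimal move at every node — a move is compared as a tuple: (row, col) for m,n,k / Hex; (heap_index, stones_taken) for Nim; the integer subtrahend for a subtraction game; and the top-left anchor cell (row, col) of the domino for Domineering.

p1 V@[....#/##..#]: V02[..#.#/###.#]+1* V03[...##/##.##]-1
p2 H@[..#.#/###.#]: H00[###.#/###.#]-1*
p3 V@[###.#/###.#]: V03[#####/#####]+1*
p4 H@[#####/#####] terminal -1; root [....#/##..#] d7

V's best at [....#/##..#]: V02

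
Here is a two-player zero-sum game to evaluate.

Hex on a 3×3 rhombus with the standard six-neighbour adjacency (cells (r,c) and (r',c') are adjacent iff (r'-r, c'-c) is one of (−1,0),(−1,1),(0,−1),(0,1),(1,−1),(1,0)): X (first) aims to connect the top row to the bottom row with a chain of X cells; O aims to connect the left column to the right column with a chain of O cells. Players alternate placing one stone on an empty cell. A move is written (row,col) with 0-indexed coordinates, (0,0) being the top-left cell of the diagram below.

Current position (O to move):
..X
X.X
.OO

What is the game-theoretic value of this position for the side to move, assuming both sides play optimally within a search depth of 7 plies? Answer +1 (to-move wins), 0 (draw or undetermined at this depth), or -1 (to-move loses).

value(..X/X.X/.OO, O) = +1

[..X/X.X/.OO] O move#1: (0,0):-1/O.X/X.X/.OO, (0,1):-1/.OX/X.X/.OO, (1,1):-1/..X/XOX/.OO, (2,0):+1/..X/X.X/OOO*
[..X/X.X/OOO] end (terminal -1, X#2); searched ..X/X.X/.OO to 7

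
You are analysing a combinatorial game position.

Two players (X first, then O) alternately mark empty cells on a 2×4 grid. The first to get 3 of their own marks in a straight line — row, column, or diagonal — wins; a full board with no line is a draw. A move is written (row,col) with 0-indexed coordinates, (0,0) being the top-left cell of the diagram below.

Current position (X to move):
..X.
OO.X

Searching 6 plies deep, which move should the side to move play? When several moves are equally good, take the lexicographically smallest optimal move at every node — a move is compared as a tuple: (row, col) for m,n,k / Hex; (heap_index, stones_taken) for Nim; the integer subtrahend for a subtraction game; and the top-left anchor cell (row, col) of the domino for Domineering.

p1 X@[..X./OO.X]: (0,0)[X.X./OO.X]-1 (0,1)[.XX./OO.X]-1 (0,3)[..XX/OO.X]-1 (1,2)[..X./OOXX]+0*
p2 O@[..X./OOXX]: (0,0)[O.X./OOXX]+0* (0,1)[.OX./OOXX]+0 (0,3)[..XO/OOXX]+0
p3 X@[O.X./OOXX]: (0,1)[OXX./OOXX]+0* (0,3)[O.XX/OOXX]+0
p4 O@[OXX./OOXX]: (0,3)[OXXO/OOXX]+0*
p5 X@[OXXO/OOXX] terminal +0; root [..X./OO.X] d6

X's best at [..X./OO.X]: (1,2)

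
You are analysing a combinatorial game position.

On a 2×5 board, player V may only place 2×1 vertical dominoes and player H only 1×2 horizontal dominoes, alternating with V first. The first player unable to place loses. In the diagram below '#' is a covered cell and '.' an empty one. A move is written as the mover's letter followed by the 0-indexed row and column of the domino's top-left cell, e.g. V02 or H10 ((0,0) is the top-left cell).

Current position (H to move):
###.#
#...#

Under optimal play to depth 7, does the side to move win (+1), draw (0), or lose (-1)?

p1 H@[###.#/#...#]: H11[###.#/###.#]-1 H12[###.#/#.###]+1*
p2 V@[###.#/#.###] terminal -1; root [###.#/#...#] d7

value(###.#/#...#, H) = +1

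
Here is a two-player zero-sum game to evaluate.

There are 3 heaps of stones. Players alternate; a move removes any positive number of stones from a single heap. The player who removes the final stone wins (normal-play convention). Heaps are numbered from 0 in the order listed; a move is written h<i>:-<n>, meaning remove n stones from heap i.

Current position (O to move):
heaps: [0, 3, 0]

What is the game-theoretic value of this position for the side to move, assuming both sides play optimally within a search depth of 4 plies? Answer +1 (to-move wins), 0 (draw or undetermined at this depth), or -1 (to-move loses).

[(0,3,0)] O move#1: h1:-1:-1/(0,2,0), h1:-2:-1/(0,1,0), h1:-3:+1/(0,0,0)*
[(0,0,0)] end (terminal -1, X#2); searched (0,3,0) to 4

value((0,3,0), O) = +1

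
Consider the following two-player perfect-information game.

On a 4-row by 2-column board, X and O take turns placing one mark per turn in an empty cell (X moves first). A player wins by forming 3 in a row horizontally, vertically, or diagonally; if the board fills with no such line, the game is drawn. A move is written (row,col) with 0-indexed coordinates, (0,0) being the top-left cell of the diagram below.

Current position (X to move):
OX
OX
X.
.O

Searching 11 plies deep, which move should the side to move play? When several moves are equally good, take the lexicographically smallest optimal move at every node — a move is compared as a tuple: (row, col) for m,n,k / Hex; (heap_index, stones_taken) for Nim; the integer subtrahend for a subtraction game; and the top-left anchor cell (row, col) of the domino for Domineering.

X's best at [OX/OX/X./.O]: (2,1)

p1 X@[OX/OX/X./.O]: (2,1)[OX/OX/XX/.O]+1* (3,0)[OX/OX/X./XO]+0
p2 O@[OX/OX/XX/.O] terminal -1; root [OX/OX/X./.O] d11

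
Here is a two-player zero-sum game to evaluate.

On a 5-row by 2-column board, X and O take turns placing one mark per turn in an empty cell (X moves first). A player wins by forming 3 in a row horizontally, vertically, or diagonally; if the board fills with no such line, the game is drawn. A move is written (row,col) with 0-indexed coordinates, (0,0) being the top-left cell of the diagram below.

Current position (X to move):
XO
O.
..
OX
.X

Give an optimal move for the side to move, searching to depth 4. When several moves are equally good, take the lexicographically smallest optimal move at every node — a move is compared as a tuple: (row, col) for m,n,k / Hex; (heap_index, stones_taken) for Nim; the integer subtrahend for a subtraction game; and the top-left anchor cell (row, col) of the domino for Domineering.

X's best at [XO/O./../OX/.X]: (2,1)

p1 X@[XO/O./../OX/.X]: (1,1)[XO/OX/../OX/.X]-1 (2,0)[XO/O./X./OX/.X]+0 (2,1)[XO/O./.X/OX/.X]+1* (4,0)[XO/O./../OX/XX]-1
p2 O@[XO/O./.X/OX/.X] terminal -1; root [XO/O./../OX/.X] d4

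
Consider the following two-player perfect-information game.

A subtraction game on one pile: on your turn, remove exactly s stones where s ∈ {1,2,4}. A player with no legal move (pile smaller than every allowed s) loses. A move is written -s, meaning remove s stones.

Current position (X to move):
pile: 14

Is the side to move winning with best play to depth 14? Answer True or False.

X winning at [14]: True

ply 1, X at 14 | -1=-1→13; -2=+1→12*; -4=-1→10
ply 2, O at 12 | -1=-1→11*; -2=-1→10; -4=-1→8
ply 3, X at 11 | -1=-1→10; -2=+1→9*; -4=-1→7
ply 4, O at 9 | -1=-1→8*; -2=-1→7; -4=-1→5
ply 5, X at 8 | -1=-1→7; -2=+1→6*; -4=-1→4
ply 6, O at 6 | -1=-1→5*; -2=-1→4; -4=-1→2
ply 7, X at 5 | -1=-1→4; -2=+1→3*; -4=-1→1
ply 8, O at 3 | -1=-1→2*; -2=-1→1
ply 9, X at 2 | -1=-1→1; -2=+1→0*
ply 10: 0 is terminal -1 (O); from 14 depth 14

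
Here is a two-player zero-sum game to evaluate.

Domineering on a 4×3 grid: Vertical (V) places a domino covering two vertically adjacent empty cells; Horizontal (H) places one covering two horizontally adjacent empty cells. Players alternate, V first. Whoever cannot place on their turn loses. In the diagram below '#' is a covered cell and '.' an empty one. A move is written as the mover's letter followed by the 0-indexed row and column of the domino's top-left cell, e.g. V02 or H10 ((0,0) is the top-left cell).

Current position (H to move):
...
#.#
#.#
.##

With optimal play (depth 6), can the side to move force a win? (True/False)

[.../#.#/#.#/.##] H move#1: H00:-1/##./#.#/#.#/.##*, H01:-1/.##/#.#/#.#/.##
[##./#.#/#.#/.##] V move#2: V11:+1/##./###/###/.##*
[##./###/###/.##] end (terminal -1, H#3); searched .../#.#/#.#/.## to 6

H winning at [.../#.#/#.#/.##]: False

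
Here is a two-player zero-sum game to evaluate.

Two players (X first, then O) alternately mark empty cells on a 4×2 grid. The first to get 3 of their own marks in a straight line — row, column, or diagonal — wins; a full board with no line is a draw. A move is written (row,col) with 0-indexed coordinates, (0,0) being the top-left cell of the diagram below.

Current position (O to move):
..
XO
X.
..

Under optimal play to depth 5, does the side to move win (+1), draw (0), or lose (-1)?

value(../XO/X./.., O) = -1

p1 O@[../XO/X./..]: (0,0)[O./XO/X./..]-1* (0,1)[.O/XO/X./..]-1 (2,1)[../XO/XO/..]-1 (3,0)[../XO/X./O.]-1 (3,1)[../XO/X./.O]-1
p2 X@[O./XO/X./..]: (0,1)[OX/XO/X./..]+0 (2,1)[O./XO/XX/..]+0 (3,0)[O./XO/X./X.]+1* (3,1)[O./XO/X./.X]+0
p3 O@[O./XO/X./X.] terminal -1; root [../XO/X./..] d5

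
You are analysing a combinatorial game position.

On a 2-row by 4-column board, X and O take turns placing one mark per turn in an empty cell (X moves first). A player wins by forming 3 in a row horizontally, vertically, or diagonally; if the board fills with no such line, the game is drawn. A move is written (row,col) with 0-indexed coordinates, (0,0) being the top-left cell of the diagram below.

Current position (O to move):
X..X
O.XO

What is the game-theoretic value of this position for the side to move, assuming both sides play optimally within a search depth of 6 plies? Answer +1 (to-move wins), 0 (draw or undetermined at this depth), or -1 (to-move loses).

value(X..X/O.XO, O) = 0

ply 1, O at X..X/O.XO | (0,1)=+0→XO.X/O.XO*; (0,2)=+0→X.OX/O.XO; (1,1)=+0→X..X/OOXO
ply 2, X at XO.X/O.XO | (0,2)=+0→XOXX/O.XO*; (1,1)=+0→XO.X/OXXO
ply 3, O at XOXX/O.XO | (1,1)=+0→XOXX/OOXO*
ply 4: XOXX/OOXO is terminal +0 (X); from X..X/O.XO depth 6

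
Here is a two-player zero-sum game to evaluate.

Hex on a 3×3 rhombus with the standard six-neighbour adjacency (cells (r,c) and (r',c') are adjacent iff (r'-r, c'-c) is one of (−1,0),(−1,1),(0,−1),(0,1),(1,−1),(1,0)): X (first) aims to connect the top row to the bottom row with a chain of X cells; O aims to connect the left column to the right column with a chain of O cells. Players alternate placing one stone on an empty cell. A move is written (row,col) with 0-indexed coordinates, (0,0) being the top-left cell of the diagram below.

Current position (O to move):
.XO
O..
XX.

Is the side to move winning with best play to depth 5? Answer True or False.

O winning at [.XO/O../XX.]: True

ply 1, O at .XO/O../XX. | (0,0)=-1→OXO/O../XX.; (1,1)=+1→.XO/OO./XX.*; (1,2)=-1→.XO/O.O/XX.; (2,2)=-1→.XO/O../XXO
ply 2: .XO/OO./XX. is terminal -1 (X); from .XO/O../XX. depth 5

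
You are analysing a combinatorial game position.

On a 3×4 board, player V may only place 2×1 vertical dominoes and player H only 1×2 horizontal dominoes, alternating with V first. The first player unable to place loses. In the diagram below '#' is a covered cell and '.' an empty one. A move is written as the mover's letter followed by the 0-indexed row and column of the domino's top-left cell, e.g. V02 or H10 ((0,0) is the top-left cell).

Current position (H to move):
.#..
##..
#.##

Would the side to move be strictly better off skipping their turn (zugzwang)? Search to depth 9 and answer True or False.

ply 1, H at .#../##../#.## | H02=+1→.###/##../#.##*; H12=+1→.#../####/#.##
ply 2: .###/##../#.## is terminal -1 (V); from .#../##../#.## depth 9
suppose H passes — search the same position with V to move:
pass> ply 1, V at .#../##../#.## | V02=+1→.##./###./#.##*; V03=+1→.#.#/##.#/#.##
pass> ply 2: .##./###./#.## is terminal -1 (H); from .#../##../#.## depth 9
for H: play +1, pass -1

zugzwang(.#../##../#.##, H) = False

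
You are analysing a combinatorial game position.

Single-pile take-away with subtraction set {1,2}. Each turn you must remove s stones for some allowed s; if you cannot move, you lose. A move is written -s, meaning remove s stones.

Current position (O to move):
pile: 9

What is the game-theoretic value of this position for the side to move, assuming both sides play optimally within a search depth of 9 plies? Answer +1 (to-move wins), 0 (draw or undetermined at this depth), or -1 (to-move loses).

value(9, O) = -1

[9] O move#1: -1:-1/8*, -2:-1/7
[8] X move#2: -1:-1/7, -2:+1/6*
[6] O move#3: -1:-1/5*, -2:-1/4
[5] X move#4: -1:-1/4, -2:+1/3*
[3] O move#5: -1:-1/2*, -2:-1/1
[2] X move#6: -1:-1/1, -2:+1/0*
[0] end (terminal -1, O#7); searched 9 to 9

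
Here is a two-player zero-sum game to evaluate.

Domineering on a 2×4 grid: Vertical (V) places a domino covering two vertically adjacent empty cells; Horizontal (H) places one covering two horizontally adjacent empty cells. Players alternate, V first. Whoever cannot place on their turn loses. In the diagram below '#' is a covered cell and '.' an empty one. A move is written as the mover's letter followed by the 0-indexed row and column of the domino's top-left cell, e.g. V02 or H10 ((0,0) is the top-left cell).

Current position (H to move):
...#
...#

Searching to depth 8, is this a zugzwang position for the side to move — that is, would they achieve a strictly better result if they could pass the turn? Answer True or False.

zugzwang(...#/...#, H) = False

ply 1, H at ...#/...# | H00=+1→##.#/...#*; H01=+1→.###/...#; H10=+1→...#/##.#; H11=+1→...#/.###
ply 2, V at ##.#/...# | V02=-1→####/..##*
ply 3, H at ####/..## | H10=+1→####/####*
ply 4: ####/#### is terminal -1 (V); from ...#/...# depth 8
if H skipped the turn, V would face:
~ ply 1, V at ...#/...# | V00=-1→#..#/#..#; V01=+1→.#.#/.#.#*; V02=-1→..##/..##
~ ply 2: .#.#/.#.# is terminal -1 (H); from ...#/...# depth 8
compare (H): move=+1 vs pass=-1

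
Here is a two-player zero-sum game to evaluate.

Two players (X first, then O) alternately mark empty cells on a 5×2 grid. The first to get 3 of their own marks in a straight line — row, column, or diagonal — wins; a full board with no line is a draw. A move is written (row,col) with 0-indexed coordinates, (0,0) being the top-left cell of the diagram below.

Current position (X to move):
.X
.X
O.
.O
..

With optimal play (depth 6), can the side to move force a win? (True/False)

X winning at [.X/.X/O./.O/..]: True

ply 1, X at .X/.X/O./.O/.. | (0,0)=-1→XX/.X/O./.O/..; (1,0)=+0→.X/XX/O./.O/..; (2,1)=+1→.X/.X/OX/.O/..*; (3,0)=+0→.X/.X/O./XO/..; (4,0)=-1→.X/.X/O./.O/X.; (4,1)=+0→.X/.X/O./.O/.X
ply 2: .X/.X/OX/.O/.. is terminal -1 (O); from .X/.X/O./.O/.. depth 6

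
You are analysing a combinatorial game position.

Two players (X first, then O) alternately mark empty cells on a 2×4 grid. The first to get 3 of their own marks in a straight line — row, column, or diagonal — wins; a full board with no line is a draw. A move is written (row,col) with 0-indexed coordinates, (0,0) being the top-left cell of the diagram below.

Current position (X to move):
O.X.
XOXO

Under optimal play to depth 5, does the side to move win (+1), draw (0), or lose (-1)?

p1 X@[O.X./XOXO]: (0,1)[OXX./XOXO]+0* (0,3)[O.XX/XOXO]+0
p2 O@[OXX./XOXO]: (0,3)[OXXO/XOXO]+0*
p3 X@[OXXO/XOXO] terminal +0; root [O.X./XOXO] d5

value(O.X./XOXO, X) = 0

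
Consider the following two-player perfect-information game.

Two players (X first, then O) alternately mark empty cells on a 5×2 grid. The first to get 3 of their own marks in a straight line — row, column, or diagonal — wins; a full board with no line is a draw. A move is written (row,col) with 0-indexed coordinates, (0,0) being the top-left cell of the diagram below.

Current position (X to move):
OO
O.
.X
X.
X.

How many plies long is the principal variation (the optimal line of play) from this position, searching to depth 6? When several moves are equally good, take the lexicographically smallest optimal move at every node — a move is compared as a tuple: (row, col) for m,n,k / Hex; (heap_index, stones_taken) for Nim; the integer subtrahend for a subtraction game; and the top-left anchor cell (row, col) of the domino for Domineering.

[OO/O./.X/X./X.] X move#1: (1,1):-1/OO/OX/.X/X./X., (2,0):+1/OO/O./XX/X./X.*, (3,1):-1/OO/O./.X/XX/X., (4,1):-1/OO/O./.X/X./XX
[OO/O./XX/X./X.] end (terminal -1, O#2); searched OO/O./.X/X./X. to 6

PV length from [OO/O./.X/X./X.]: 1 ply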